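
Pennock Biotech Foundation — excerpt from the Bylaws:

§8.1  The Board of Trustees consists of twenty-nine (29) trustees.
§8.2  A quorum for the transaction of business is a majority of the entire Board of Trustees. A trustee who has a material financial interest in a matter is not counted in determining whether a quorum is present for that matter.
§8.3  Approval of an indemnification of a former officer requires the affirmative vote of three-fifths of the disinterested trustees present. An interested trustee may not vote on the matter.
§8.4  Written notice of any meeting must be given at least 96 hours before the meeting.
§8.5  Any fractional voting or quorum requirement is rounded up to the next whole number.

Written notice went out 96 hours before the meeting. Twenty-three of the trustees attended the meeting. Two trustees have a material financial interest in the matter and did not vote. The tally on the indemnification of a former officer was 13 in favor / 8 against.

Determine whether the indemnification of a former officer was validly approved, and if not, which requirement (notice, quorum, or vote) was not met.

Notice: 96 hours given; 96 required (96 ≥ 96). Satisfied.
Quorum: 23 present, but the 2 interested trustees do not count, leaving 21. Quorum is 15. Satisfied.
Vote: the indemnification of a former officer requires three-fifths of the disinterested trustees present (23 − 2 = 21). 3/5 of 21 = 12.60, rounded up to 13, so 13 affirmative votes are needed; 13 voted in favor. Satisfied.

Valid — all requirements satisfied.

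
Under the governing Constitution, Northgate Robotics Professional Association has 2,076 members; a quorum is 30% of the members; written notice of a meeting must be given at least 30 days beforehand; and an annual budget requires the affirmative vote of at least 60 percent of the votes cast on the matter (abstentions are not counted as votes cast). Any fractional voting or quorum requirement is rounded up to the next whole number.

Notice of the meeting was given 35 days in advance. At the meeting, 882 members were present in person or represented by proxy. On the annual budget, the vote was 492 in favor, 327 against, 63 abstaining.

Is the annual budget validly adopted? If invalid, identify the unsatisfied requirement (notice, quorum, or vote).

Valid — all requirements satisfied.

Notice: 35 days given; 30 required. Satisfied.
Quorum: 30% of 2,076 = 622.80, rounded up to 623; 882 present. Satisfied.
Vote: requires three-fifths of the votes cast (882 − 63 abstaining = 819); 3/5 of 819 = 491.40, rounded up to 492, so 492 needed; 492 in favor. Satisfied.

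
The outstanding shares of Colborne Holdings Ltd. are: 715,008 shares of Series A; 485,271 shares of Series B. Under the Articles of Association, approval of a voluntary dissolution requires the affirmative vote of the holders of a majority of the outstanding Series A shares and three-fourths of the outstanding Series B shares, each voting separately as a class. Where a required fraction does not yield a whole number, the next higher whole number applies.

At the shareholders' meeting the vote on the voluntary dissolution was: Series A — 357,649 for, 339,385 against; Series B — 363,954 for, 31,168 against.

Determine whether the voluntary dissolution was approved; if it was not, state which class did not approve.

Approved — every class gave the required vote.

Series A: a majority of 715008 is 357505; 357,505 required, 357,649 in favor — approved.
Series B: 3/4 of 485271 = 363953.25, rounded up to 363954; 363,954 required, 363,954 in favor — approved.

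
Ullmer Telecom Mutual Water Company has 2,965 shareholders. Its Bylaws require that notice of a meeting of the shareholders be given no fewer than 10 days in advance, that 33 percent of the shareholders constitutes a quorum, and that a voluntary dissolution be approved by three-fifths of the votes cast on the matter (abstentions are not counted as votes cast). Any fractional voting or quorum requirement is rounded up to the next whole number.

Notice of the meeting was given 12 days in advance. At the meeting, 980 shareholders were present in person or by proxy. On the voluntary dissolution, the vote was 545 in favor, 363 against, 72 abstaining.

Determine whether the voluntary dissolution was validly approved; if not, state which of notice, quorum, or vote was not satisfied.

Notice: 12 days given; 10 required. Satisfied.
Quorum: 33% of 2,965 = 978.45, rounded up to 979; 980 present. Satisfied.
Vote: requires three-fifths of the votes cast (980 − 72 abstaining = 908); 3/5 of 908 = 544.80, rounded up to 545, so 545 needed; 545 in favor. Satisfied.

Valid — all requirements satisfied.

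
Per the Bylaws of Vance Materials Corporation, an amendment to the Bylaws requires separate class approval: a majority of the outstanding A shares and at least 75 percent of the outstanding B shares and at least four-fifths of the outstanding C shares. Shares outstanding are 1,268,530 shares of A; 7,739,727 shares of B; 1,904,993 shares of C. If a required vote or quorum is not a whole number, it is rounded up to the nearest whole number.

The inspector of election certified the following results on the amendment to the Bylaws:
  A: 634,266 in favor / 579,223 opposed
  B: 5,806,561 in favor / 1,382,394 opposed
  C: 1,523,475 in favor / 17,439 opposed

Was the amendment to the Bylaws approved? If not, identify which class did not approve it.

Not approved — the C shares did not give the required vote.

A: a majority of 1268530 is 634266; 634,266 required, 634,266 in favor — approved.
B: 3/4 of 7739727 = 5804795.25, rounded up to 5804796; 5,804,796 required, 5,806,561 in favor — approved.
C: 4/5 of 1904993 = 1523994.40, rounded up to 1523995; 1,523,995 required, 1,523,475 in favor — not approved.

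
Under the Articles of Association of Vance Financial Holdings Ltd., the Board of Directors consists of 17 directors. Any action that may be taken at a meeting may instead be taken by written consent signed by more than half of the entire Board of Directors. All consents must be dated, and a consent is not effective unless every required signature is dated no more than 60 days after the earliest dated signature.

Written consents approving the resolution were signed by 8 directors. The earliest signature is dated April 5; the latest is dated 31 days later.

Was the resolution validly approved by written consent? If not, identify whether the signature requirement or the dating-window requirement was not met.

Signatures required: more than half of 17 — a majority of 17 is 9, so 9 needed; 8 signed. Insufficient.
Dating window: the latest signature is 31 days after the earliest; the limit is 60 days. Within the window.

Not effective — insufficient signatures.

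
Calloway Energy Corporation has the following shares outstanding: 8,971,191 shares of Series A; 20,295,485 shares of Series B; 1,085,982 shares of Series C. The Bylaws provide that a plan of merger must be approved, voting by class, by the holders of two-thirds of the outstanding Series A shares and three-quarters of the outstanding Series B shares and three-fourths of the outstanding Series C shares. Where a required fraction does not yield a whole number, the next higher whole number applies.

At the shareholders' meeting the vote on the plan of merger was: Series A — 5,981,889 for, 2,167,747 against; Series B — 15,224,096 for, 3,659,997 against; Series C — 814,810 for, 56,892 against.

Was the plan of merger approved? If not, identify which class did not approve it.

Approved — every class gave the required vote.

Series A: 2/3 of 8971191 = 5980794; 5,980,794 required, 5,981,889 in favor — approved.
Series B: 3/4 of 20295485 = 15221613.75, rounded up to 15221614; 15,221,614 required, 15,224,096 in favor — approved.
Series C: 3/4 of 1085982 = 814486.50, rounded up to 814487; 814,487 required, 814,810 in favor — approved.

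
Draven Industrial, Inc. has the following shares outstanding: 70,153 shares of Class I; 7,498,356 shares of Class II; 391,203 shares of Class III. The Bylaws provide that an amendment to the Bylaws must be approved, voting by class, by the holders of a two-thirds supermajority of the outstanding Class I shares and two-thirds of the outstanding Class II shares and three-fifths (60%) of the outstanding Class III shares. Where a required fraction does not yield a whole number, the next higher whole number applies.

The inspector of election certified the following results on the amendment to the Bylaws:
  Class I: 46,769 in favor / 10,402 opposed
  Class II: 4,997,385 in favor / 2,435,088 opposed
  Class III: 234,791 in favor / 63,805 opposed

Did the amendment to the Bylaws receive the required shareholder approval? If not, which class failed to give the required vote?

Not approved — the Class II shares did not give the required vote.

Class I: 2/3 of 70153 = 46768.67, rounded up to 46769; 46,769 required, 46,769 in favor — approved.
Class II: 2/3 of 7498356 = 4998904; 4,998,904 required, 4,997,385 in favor — not approved.
Class III: 3/5 of 391203 = 234721.80, rounded up to 234722; 234,722 required, 234,791 in favor — approved.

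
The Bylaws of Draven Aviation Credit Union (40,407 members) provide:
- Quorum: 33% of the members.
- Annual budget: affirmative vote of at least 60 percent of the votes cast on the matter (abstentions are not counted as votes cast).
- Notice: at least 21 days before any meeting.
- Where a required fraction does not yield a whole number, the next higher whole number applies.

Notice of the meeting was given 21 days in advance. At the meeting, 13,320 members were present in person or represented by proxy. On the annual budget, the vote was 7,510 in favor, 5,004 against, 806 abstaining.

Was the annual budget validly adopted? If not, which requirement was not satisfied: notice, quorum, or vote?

Invalid — quorum requirement not satisfied.

Notice: 21 days given; 21 required. Satisfied.
Quorum: 33% of 40,407 = 13,334.31, rounded up to 13,335; 13,320 present. Not satisfied.
Vote: requires three-fifths of the votes cast (13,320 − 806 abstaining = 12,514); 3/5 of 12514 = 7508.40, rounded up to 7509, so 7,509 needed; 7,510 in favor. Satisfied.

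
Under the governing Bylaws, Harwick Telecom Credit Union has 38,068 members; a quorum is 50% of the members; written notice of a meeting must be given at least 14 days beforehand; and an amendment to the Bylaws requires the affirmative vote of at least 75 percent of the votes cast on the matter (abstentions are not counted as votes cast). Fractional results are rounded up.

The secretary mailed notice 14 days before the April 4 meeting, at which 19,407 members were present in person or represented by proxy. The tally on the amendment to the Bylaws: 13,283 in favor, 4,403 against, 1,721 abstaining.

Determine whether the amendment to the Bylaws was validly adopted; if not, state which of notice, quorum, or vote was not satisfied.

Notice: 14 days given; 14 required. Satisfied.
Quorum: 50% of 38,068 = 19,034; 19,407 present. Satisfied.
Vote: requires three-fourths of the votes cast (19,407 − 1,721 abstaining = 17,686); 3/4 of 17686 = 13264.50, rounded up to 13265, so 13,265 needed; 13,283 in favor. Satisfied.

Valid — all requirements satisfied.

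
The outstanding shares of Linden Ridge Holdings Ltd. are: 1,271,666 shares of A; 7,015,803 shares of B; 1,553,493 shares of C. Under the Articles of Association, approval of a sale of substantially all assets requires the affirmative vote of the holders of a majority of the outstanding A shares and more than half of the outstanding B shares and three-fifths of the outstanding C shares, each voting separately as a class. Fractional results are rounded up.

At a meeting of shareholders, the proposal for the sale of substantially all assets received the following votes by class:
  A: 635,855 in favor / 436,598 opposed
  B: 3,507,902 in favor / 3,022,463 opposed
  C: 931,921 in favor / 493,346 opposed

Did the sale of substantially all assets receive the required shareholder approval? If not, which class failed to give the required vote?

A: a majority of 1271666 is 635834; 635,834 required, 635,855 in favor — approved.
B: a majority of 7015803 is 3507902; 3,507,902 required, 3,507,902 in favor — approved.
C: 3/5 of 1553493 = 932095.80, rounded up to 932096; 932,096 required, 931,921 in favor — not approved.

Not approved — the C shares did not give the required vote.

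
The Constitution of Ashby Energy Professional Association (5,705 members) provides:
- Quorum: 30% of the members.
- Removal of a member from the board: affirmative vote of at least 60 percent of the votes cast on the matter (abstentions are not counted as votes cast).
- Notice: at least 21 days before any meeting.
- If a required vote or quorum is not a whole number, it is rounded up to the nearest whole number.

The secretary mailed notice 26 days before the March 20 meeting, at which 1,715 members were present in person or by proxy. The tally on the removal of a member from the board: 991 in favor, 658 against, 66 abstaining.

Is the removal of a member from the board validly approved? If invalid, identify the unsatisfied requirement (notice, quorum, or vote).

Notice: 26 days given; 21 required. Satisfied.
Quorum: 30% of 5,705 = 1,711.50, rounded up to 1,712; 1,715 present. Satisfied.
Vote: requires three-fifths of the votes cast (1,715 − 66 abstaining = 1,649); 3/5 of 1649 = 989.40, rounded up to 990, so 990 needed; 991 in favor. Satisfied.

Valid — all requirements satisfied.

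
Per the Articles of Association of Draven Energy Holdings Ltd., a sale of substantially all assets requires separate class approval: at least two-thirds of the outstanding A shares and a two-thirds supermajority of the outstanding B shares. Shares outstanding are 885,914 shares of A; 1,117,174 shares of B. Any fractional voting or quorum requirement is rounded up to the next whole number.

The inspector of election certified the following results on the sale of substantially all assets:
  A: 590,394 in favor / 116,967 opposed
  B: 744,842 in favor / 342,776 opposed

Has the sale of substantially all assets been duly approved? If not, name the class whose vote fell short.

A: 2/3 of 885914 = 590609.33, rounded up to 590610; 590,610 required, 590,394 in favor — not approved.
B: 2/3 of 1117174 = 744782.67, rounded up to 744783; 744,783 required, 744,842 in favor — approved.

Not approved — the A shares did not give the required vote.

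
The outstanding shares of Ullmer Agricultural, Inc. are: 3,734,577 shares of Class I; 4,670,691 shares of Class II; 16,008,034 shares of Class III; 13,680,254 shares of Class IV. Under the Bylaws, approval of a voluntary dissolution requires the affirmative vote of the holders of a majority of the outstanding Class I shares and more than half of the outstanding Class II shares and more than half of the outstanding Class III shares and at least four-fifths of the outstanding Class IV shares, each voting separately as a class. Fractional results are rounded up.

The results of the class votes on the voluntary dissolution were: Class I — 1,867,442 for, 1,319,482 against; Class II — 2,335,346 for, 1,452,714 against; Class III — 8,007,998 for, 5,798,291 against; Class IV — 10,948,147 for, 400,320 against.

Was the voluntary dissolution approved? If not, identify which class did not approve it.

Class I: a majority of 3734577 is 1867289; 1,867,289 required, 1,867,442 in favor — approved.
Class II: a majority of 4670691 is 2335346; 2,335,346 required, 2,335,346 in favor — approved.
Class III: a majority of 16008034 is 8004018; 8,004,018 required, 8,007,998 in favor — approved.
Class IV: 4/5 of 13680254 = 10944203.20, rounded up to 10944204; 10,944,204 required, 10,948,147 in favor — approved.

Approved — every class gave the required vote.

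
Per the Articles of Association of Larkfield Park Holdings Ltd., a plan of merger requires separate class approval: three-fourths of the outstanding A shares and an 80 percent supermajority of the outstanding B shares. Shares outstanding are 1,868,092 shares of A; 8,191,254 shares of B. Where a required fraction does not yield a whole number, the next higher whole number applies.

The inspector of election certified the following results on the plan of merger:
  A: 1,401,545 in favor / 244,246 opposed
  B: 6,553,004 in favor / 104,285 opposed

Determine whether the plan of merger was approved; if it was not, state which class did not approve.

A: 3/4 of 1868092 = 1401069; 1,401,069 required, 1,401,545 in favor — approved.
B: 4/5 of 8191254 = 6553003.20, rounded up to 6553004; 6,553,004 required, 6,553,004 in favor — approved.

Approved — every class gave the required vote.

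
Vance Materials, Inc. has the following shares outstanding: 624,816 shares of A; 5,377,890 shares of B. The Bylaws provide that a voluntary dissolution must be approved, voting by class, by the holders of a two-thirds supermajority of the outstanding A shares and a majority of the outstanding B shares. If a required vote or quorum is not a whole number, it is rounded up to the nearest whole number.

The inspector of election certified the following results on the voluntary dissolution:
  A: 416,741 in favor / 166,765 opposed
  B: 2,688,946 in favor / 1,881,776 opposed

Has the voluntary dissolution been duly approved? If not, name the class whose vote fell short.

Approved — every class gave the required vote.

A: 2/3 of 624816 = 416544; 416,544 required, 416,741 in favor — approved.
B: a majority of 5377890 is 2688946; 2,688,946 required, 2,688,946 in favor — approved.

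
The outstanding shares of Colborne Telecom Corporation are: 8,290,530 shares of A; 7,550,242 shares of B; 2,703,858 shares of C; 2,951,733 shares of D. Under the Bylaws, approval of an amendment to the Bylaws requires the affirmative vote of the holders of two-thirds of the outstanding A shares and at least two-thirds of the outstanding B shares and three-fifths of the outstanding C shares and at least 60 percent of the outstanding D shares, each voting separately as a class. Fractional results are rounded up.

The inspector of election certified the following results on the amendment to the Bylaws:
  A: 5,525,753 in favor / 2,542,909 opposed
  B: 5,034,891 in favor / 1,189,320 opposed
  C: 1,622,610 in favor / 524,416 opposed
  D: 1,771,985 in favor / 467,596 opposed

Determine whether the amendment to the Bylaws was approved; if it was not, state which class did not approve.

A: 2/3 of 8290530 = 5527020; 5,527,020 required, 5,525,753 in favor — not approved.
B: 2/3 of 7550242 = 5033494.67, rounded up to 5033495; 5,033,495 required, 5,034,891 in favor — approved.
C: 3/5 of 2703858 = 1622314.80, rounded up to 1622315; 1,622,315 required, 1,622,610 in favor — approved.
D: 3/5 of 2951733 = 1771039.80, rounded up to 1771040; 1,771,040 required, 1,771,985 in favor — approved.

Not approved — the A shares did not give the required vote.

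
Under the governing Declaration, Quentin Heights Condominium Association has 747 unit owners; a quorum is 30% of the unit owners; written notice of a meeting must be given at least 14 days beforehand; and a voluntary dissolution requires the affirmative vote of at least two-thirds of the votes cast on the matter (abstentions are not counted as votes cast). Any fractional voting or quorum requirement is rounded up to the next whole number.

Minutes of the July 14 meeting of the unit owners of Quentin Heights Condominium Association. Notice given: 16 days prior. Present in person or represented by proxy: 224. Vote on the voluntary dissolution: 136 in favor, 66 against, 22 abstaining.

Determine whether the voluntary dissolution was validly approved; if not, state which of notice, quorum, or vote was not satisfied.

Invalid — quorum requirement not satisfied.

Notice: 16 days given; 14 required. Satisfied.
Quorum: 30% of 747 = 224.10, rounded up to 225; 224 present. Not satisfied.
Vote: requires two-thirds of the votes cast (224 − 22 abstaining = 202); 2/3 of 202 = 134.67, rounded up to 135, so 135 needed; 136 in favor. Satisfied.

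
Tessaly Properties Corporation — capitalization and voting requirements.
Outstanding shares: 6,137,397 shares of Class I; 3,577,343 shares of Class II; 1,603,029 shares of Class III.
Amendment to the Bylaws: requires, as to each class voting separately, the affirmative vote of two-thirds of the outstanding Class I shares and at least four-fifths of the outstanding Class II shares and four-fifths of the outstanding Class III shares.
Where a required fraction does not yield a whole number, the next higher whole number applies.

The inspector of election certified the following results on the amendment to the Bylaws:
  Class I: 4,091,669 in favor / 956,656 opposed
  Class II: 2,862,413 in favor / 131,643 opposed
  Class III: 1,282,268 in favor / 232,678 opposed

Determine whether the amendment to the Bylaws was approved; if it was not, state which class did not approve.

Not approved — the Class III shares did not give the required vote.

Class I: 2/3 of 6137397 = 4091598; 4,091,598 required, 4,091,669 in favor — approved.
Class II: 4/5 of 3577343 = 2861874.40, rounded up to 2861875; 2,861,875 required, 2,862,413 in favor — approved.
Class III: 4/5 of 1603029 = 1282423.20, rounded up to 1282424; 1,282,424 required, 1,282,268 in favor — not approved.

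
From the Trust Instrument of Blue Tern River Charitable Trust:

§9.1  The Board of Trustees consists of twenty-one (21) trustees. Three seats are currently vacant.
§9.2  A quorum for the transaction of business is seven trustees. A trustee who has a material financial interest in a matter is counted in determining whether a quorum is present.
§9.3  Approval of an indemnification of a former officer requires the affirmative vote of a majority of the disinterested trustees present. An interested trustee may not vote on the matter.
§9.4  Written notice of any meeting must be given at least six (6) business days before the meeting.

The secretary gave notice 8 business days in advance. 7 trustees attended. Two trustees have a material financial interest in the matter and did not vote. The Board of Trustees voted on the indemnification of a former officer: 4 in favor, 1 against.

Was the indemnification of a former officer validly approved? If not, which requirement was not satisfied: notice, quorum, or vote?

Notice: 8 business days given; 6 required (8 ≥ 6). Satisfied.
Quorum: 7 present (interested trustees count toward quorum); quorum is 7. Satisfied.
Vote: the indemnification of a former officer requires a majority of the disinterested trustees present (7 − 2 = 5). A majority of 5 is 3, so 3 affirmative votes are needed; 4 voted in favor. Satisfied.

Valid — all requirements satisfied.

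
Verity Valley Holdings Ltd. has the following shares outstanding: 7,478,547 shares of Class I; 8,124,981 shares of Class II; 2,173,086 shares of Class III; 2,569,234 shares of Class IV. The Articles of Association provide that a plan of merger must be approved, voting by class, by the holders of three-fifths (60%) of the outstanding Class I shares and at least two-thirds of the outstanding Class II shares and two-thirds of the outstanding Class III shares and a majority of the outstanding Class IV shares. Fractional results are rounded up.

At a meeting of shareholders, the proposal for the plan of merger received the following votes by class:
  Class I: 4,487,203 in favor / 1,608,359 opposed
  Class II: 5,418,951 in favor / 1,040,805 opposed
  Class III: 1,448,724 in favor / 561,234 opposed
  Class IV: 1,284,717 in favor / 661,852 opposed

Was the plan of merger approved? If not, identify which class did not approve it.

Approved — every class gave the required vote.

Class I: 3/5 of 7478547 = 4487128.20, rounded up to 4487129; 4,487,129 required, 4,487,203 in favor — approved.
Class II: 2/3 of 8124981 = 5416654; 5,416,654 required, 5,418,951 in favor — approved.
Class III: 2/3 of 2173086 = 1448724; 1,448,724 required, 1,448,724 in favor — approved.
Class IV: a majority of 2569234 is 1284618; 1,284,618 required, 1,284,717 in favor — approved.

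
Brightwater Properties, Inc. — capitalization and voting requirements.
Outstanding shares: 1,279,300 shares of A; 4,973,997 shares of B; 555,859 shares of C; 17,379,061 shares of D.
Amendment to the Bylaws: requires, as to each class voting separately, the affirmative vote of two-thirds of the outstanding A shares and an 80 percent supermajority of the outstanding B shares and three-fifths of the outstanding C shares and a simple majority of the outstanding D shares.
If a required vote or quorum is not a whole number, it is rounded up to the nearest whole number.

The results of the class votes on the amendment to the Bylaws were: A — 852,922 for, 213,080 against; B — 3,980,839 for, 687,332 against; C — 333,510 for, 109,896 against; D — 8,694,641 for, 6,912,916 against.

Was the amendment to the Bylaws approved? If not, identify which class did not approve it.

A: 2/3 of 1279300 = 852866.67, rounded up to 852867; 852,867 required, 852,922 in favor — approved.
B: 4/5 of 4973997 = 3979197.60, rounded up to 3979198; 3,979,198 required, 3,980,839 in favor — approved.
C: 3/5 of 555859 = 333515.40, rounded up to 333516; 333,516 required, 333,510 in favor — not approved.
D: a majority of 17379061 is 8689531; 8,689,531 required, 8,694,641 in favor — approved.

Not approved — the C shares did not give the required vote.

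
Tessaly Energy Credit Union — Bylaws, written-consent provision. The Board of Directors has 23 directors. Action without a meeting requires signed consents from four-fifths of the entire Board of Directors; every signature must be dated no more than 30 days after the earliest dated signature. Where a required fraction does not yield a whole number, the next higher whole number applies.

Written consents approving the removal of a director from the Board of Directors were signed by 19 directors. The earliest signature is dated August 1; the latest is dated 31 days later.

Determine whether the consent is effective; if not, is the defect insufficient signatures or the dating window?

Signatures required: four-fifths of 23 — 4/5 of 23 = 18.40, rounded up to 19, so 19 needed; 19 signed. Sufficient.
Dating window: the latest signature is 31 days after the earliest; the limit is 30 days. Outside the window.

Not effective — dating-window requirement not satisfied.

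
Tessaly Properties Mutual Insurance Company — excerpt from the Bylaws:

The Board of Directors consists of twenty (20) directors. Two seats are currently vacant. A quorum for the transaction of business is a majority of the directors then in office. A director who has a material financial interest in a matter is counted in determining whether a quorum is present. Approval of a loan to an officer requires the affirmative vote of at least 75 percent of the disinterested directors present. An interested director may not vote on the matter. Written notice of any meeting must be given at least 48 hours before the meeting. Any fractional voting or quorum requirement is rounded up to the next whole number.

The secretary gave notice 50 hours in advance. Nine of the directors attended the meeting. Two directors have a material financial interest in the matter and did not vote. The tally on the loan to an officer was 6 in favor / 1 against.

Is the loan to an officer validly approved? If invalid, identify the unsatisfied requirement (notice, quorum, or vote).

Invalid — quorum requirement not satisfied.

Notice: 50 hours given; 48 required (50 ≥ 48). Satisfied.
Quorum: 9 present (interested directors count toward quorum); quorum is 10. Not satisfied.
Vote: the loan to an officer requires three-fourths of the disinterested directors present (9 − 2 = 7). 3/4 of 7 = 5.25, rounded up to 6, so 6 affirmative votes are needed; 6 voted in favor. Satisfied. (Moot — without a quorum no business can be validly transacted.)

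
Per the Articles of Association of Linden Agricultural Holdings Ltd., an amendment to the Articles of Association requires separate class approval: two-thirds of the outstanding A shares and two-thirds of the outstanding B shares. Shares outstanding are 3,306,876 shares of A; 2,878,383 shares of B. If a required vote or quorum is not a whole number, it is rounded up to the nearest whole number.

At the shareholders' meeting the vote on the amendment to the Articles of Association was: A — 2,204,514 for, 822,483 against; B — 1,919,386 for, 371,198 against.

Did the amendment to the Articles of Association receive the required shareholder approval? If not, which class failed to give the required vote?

A: 2/3 of 3306876 = 2204584; 2,204,584 required, 2,204,514 in favor — not approved.
B: 2/3 of 2878383 = 1918922; 1,918,922 required, 1,919,386 in favor — approved.

Not approved — the A shares did not give the required vote.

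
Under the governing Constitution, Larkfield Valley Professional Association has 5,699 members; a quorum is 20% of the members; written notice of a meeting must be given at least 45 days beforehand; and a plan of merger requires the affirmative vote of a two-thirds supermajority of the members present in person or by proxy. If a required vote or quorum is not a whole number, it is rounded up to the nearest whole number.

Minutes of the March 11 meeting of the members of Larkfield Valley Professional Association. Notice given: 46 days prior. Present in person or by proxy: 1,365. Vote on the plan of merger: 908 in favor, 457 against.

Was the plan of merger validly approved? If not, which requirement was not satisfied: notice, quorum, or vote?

Notice: 46 days given; 45 required. Satisfied.
Quorum: 20% of 5,699 = 1,139.80, rounded up to 1,140; 1,365 present. Satisfied.
Vote: requires two-thirds of those present (1,365); 2/3 of 1365 = 910, so 910 needed; 908 in favor. Not satisfied.

Invalid — vote requirement not satisfied.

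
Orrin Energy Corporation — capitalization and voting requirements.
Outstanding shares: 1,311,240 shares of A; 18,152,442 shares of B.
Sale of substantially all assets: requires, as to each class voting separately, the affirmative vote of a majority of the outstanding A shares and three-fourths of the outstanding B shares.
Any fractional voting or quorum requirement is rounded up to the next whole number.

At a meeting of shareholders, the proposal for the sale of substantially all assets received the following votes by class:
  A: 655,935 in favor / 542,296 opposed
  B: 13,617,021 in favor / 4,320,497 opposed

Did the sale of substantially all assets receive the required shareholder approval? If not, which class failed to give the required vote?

A: a majority of 1311240 is 655621; 655,621 required, 655,935 in favor — approved.
B: 3/4 of 18152442 = 13614331.50, rounded up to 13614332; 13,614,332 required, 13,617,021 in favor — approved.

Approved — every class gave the required vote.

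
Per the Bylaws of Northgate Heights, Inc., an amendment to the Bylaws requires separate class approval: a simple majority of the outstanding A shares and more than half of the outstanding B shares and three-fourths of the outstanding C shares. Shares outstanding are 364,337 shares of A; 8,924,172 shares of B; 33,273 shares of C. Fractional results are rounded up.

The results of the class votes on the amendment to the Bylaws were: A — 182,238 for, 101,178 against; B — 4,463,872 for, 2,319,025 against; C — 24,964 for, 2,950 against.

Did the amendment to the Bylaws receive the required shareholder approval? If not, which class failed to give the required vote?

A: a majority of 364337 is 182169; 182,169 required, 182,238 in favor — approved.
B: a majority of 8924172 is 4462087; 4,462,087 required, 4,463,872 in favor — approved.
C: 3/4 of 33273 = 24954.75, rounded up to 24955; 24,955 required, 24,964 in favor — approved.

Approved — every class gave the required vote.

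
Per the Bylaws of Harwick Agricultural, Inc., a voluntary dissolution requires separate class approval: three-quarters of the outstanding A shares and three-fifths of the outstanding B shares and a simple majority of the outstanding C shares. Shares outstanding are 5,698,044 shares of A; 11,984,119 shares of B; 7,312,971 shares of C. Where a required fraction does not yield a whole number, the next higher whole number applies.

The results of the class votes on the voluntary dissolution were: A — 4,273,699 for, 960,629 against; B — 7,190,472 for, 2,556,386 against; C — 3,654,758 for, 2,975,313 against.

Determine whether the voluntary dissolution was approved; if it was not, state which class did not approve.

Not approved — the C shares did not give the required vote.

A: 3/4 of 5698044 = 4273533; 4,273,533 required, 4,273,699 in favor — approved.
B: 3/5 of 11984119 = 7190471.40, rounded up to 7190472; 7,190,472 required, 7,190,472 in favor — approved.
C: a majority of 7312971 is 3656486; 3,656,486 required, 3,654,758 in favor — not approved.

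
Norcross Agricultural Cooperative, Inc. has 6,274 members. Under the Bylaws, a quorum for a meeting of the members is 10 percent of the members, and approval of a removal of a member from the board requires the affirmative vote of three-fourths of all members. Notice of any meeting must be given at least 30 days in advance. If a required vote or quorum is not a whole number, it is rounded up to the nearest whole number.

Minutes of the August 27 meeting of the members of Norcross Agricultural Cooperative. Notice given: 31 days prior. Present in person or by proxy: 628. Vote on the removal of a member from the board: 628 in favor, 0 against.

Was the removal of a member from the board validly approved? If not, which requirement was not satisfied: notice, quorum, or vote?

Invalid — vote requirement not satisfied.

Notice: 31 days given; 30 required. Satisfied.
Quorum: 10% of 6,274 = 627.40, rounded up to 628; 628 present. Satisfied.
Vote: requires three-fourths of all members (6,274); 3/4 of 6274 = 4705.50, rounded up to 4706, so 4,706 needed; 628 in favor. Not satisfied.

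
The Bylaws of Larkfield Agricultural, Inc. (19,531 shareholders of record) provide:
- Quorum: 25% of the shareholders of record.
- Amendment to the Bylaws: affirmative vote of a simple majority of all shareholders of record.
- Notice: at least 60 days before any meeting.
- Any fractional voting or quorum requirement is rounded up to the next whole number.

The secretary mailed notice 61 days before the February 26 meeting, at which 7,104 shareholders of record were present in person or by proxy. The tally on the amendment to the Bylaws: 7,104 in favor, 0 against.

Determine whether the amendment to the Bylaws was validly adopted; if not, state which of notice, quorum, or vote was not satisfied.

Notice: 61 days given; 60 required. Satisfied.
Quorum: 25% of 19,531 = 4,882.75, rounded up to 4,883; 7,104 present. Satisfied.
Vote: requires a majority of all shareholders of record (19,531); a majority of 19531 is 9766, so 9,766 needed; 7,104 in favor. Not satisfied.

Invalid — vote requirement not satisfied.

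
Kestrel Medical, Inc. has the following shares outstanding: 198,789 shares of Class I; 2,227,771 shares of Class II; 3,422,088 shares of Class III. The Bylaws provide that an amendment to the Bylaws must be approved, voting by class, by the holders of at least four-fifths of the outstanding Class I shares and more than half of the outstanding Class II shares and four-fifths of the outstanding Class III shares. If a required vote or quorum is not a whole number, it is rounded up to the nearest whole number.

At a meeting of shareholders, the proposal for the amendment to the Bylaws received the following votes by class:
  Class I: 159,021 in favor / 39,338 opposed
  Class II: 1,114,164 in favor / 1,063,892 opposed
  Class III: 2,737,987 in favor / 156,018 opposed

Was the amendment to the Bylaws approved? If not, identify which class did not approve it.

Class I: 4/5 of 198789 = 159031.20, rounded up to 159032; 159,032 required, 159,021 in favor — not approved.
Class II: a majority of 2227771 is 1113886; 1,113,886 required, 1,114,164 in favor — approved.
Class III: 4/5 of 3422088 = 2737670.40, rounded up to 2737671; 2,737,671 required, 2,737,987 in favor — approved.

Not approved — the Class I shares did not give the required vote.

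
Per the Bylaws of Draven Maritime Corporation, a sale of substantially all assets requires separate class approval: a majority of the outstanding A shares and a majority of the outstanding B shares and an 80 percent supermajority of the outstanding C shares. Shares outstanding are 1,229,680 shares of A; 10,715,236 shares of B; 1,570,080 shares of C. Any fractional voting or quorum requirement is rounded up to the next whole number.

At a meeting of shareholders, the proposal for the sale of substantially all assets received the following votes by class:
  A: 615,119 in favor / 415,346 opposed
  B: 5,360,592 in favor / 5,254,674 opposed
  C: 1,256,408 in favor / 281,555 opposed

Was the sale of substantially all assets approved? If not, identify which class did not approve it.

A: a majority of 1229680 is 614841; 614,841 required, 615,119 in favor — approved.
B: a majority of 10715236 is 5357619; 5,357,619 required, 5,360,592 in favor — approved.
C: 4/5 of 1570080 = 1256064; 1,256,064 required, 1,256,408 in favor — approved.

Approved — every class gave the required vote.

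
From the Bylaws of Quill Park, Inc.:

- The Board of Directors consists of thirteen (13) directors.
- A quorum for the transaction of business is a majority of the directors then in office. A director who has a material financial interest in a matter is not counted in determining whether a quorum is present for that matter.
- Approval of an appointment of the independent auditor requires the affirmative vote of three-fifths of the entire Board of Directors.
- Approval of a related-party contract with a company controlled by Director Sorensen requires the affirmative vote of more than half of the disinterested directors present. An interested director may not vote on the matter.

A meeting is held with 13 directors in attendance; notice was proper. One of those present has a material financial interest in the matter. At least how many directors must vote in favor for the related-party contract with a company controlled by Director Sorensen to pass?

The related-party contract with a company controlled by Director Sorensen requires a majority of the disinterested directors present (13 − 1 = 12).
A majority of 12 is 7.

7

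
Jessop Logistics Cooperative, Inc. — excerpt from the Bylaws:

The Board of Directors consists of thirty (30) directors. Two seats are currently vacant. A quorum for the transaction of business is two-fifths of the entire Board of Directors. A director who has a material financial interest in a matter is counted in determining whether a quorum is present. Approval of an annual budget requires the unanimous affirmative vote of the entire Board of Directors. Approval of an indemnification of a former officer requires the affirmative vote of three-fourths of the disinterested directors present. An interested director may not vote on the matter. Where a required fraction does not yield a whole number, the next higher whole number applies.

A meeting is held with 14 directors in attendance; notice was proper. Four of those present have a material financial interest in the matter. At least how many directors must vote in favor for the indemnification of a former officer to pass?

8

The indemnification of a former officer requires three-fourths of the disinterested directors present (14 − 4 = 10).
3/4 of 10 = 7.50, rounded up to 8.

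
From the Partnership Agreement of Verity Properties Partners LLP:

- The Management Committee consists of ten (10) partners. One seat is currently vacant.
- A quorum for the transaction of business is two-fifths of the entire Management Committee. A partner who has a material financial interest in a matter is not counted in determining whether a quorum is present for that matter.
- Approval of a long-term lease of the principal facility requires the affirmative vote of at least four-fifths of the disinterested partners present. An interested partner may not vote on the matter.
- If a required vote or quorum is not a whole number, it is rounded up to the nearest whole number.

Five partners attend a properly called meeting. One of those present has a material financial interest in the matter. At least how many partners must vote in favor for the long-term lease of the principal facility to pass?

The long-term lease of the principal facility requires four-fifths of the disinterested partners present (5 − 1 = 4).
4/5 of 4 = 3.20, rounded up to 4.

4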